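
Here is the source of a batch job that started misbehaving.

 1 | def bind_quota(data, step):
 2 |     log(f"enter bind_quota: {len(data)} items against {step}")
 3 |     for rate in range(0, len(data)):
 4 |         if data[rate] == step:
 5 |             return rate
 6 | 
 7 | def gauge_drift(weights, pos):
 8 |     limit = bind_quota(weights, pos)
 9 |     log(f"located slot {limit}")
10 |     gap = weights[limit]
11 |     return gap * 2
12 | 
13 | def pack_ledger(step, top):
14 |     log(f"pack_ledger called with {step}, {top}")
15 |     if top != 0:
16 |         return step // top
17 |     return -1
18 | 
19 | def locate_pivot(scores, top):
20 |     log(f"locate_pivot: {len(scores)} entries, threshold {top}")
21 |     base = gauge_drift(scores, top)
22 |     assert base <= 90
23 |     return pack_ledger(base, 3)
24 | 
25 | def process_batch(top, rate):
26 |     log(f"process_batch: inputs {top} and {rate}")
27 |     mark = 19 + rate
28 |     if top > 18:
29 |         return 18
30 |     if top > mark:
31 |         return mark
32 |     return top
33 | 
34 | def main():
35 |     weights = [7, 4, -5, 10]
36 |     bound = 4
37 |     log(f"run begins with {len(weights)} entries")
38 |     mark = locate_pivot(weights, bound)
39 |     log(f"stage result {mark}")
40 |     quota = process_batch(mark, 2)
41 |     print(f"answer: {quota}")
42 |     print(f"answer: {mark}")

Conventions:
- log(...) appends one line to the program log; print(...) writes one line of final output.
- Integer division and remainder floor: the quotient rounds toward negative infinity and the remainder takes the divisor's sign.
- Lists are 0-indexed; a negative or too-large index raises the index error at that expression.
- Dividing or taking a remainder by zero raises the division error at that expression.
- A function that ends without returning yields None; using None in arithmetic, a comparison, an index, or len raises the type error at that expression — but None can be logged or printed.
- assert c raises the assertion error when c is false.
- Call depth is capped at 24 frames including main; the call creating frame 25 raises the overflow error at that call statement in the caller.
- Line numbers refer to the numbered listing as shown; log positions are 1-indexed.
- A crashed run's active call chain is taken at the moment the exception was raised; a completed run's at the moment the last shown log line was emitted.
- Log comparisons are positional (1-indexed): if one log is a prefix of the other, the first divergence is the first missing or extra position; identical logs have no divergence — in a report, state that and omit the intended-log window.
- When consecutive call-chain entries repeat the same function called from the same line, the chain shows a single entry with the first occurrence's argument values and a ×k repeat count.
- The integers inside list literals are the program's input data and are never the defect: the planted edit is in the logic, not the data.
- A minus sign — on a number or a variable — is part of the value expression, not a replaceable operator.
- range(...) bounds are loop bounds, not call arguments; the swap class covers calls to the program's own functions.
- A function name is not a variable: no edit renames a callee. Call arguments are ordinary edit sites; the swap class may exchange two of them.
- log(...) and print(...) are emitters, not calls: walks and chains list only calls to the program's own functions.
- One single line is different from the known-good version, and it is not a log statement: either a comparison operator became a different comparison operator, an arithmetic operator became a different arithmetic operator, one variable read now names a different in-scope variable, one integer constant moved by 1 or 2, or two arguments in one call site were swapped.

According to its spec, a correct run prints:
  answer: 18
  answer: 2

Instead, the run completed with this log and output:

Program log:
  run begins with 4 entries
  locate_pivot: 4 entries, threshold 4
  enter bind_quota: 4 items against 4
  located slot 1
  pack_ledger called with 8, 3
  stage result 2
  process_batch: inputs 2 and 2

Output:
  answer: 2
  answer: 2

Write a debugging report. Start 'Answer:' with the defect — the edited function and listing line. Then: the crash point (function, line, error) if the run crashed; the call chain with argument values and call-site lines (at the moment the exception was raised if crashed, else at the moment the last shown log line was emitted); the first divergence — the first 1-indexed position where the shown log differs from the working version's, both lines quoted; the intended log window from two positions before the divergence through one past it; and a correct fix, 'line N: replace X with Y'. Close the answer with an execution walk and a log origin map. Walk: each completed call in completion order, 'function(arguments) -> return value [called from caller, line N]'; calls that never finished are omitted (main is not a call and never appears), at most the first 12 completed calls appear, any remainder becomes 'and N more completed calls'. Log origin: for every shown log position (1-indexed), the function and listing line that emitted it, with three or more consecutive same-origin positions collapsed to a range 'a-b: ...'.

Answer: the defect is in process_batch at line 28.
Core observation: No log line changed; the fault shows up purely in the output.
Call chain: main -> process_batch(2, 2) (called at line 40).
First divergence: there is none — every log position agrees.
Execution walk:
  bind_quota([7, 4, -5, 10], 4) -> 1  [called from gauge_drift, line 8]
  gauge_drift([7, 4, -5, 10], 4) -> 8  [called from locate_pivot, line 21]
  pack_ledger(8, 3) -> 2  [called from locate_pivot, line 23]
  locate_pivot([7, 4, -5, 10], 4) -> 2  [called from main, line 38]
  process_batch(2, 2) -> 2  [called from main, line 40]
Log origins:
  1: emitted by main (line 37)
  2: emitted by locate_pivot (line 20)
  3: emitted by bind_quota (line 2)
  4: emitted by gauge_drift (line 9)
  5: emitted by pack_ledger (line 14)
  6: emitted by main (line 39)
  7: emitted by process_batch (line 26)
A correct fix: line 28: replace `>` with `<`.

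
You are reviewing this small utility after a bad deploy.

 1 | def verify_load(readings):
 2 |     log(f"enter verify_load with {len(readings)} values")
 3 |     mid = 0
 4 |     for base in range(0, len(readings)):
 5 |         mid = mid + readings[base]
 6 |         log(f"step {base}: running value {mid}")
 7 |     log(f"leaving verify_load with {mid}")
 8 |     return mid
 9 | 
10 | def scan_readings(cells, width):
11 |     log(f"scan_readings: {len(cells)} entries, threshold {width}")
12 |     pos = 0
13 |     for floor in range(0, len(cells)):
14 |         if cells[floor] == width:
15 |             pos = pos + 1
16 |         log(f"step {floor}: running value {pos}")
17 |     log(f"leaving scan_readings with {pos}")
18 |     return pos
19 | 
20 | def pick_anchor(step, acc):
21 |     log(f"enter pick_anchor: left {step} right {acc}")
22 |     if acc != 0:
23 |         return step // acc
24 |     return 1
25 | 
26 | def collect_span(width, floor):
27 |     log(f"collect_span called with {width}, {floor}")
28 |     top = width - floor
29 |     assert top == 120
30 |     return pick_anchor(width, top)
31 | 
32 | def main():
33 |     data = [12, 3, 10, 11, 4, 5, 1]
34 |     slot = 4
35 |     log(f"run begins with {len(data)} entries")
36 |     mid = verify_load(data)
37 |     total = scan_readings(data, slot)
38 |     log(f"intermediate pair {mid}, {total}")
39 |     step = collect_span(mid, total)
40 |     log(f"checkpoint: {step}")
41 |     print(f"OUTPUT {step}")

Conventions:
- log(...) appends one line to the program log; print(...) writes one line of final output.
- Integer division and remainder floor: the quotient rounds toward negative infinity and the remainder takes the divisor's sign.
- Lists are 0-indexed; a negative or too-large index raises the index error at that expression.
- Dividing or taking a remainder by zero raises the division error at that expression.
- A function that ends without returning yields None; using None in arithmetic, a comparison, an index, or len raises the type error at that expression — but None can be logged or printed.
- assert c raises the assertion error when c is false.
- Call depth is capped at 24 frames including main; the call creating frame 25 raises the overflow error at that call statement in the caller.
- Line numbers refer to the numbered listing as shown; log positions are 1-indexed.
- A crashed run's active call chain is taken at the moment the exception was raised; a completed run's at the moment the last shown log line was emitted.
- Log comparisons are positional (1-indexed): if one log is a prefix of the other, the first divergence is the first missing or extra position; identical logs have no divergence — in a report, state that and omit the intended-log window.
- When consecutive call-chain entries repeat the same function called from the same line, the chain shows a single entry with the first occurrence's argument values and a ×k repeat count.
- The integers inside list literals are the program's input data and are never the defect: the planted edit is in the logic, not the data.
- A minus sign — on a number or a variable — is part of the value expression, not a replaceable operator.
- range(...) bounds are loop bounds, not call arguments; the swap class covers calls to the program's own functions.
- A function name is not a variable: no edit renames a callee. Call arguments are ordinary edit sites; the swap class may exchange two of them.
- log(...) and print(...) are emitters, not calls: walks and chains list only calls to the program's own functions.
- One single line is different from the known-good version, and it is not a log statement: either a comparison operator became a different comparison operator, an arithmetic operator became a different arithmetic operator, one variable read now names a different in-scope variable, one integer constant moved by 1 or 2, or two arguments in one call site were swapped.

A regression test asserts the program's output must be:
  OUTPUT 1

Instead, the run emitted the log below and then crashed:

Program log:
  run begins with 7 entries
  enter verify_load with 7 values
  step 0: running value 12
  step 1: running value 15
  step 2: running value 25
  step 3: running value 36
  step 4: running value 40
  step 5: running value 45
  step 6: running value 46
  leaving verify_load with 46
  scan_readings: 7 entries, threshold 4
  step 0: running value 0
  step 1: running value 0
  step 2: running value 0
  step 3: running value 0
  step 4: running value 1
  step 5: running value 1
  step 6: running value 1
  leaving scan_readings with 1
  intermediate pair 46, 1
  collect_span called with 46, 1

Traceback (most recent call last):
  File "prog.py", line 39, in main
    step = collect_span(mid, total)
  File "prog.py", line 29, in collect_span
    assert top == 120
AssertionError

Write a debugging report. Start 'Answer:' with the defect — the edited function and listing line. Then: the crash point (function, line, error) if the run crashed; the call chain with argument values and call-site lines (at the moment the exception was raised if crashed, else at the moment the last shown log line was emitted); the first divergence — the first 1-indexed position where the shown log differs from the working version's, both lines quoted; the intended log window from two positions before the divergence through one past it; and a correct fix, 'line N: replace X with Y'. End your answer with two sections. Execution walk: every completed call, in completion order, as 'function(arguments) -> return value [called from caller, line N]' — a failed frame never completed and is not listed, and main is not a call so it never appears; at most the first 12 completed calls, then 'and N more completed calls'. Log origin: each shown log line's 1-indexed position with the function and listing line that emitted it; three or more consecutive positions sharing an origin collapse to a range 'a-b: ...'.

Answer: the defect is in collect_span at line 29.
Core observation: The shown log is a 21-line prefix of the intended one, whose next entry is 'enter pick_anchor: left 46 right 45'.
Crash: collect_span, line 29, AssertionError.
Call chain: main -> collect_span(46, 1) (called at line 39).
First divergence: position 22; the shown log stops at 21 lines while the working version next logs 'enter pick_anchor: left 46 right 45'.
Intended log window:
  20: intermediate pair 46, 1
  21: collect_span called with 46, 1
  22: enter pick_anchor: left 46 right 45
  23: checkpoint: 1
Execution walk:
  verify_load([12, 3, 10, 11, 4, 5, 1]) -> 46  [called from main, line 36]
  scan_readings([12, 3, 10, 11, 4, 5, 1], 4) -> 1  [called from main, line 37]
Log line origins:
  1: emitted by main (line 35)
  2: emitted by verify_load (line 2)
  3-9: emitted by verify_load (line 6)
  10: emitted by verify_load (line 7)
  11: emitted by scan_readings (line 11)
  12-18: emitted by scan_readings (line 16)
  19: emitted by scan_readings (line 17)
  20: emitted by main (line 38)
  21: emitted by collect_span (line 27)
A correct fix: line 29: replace `==` with `<=`.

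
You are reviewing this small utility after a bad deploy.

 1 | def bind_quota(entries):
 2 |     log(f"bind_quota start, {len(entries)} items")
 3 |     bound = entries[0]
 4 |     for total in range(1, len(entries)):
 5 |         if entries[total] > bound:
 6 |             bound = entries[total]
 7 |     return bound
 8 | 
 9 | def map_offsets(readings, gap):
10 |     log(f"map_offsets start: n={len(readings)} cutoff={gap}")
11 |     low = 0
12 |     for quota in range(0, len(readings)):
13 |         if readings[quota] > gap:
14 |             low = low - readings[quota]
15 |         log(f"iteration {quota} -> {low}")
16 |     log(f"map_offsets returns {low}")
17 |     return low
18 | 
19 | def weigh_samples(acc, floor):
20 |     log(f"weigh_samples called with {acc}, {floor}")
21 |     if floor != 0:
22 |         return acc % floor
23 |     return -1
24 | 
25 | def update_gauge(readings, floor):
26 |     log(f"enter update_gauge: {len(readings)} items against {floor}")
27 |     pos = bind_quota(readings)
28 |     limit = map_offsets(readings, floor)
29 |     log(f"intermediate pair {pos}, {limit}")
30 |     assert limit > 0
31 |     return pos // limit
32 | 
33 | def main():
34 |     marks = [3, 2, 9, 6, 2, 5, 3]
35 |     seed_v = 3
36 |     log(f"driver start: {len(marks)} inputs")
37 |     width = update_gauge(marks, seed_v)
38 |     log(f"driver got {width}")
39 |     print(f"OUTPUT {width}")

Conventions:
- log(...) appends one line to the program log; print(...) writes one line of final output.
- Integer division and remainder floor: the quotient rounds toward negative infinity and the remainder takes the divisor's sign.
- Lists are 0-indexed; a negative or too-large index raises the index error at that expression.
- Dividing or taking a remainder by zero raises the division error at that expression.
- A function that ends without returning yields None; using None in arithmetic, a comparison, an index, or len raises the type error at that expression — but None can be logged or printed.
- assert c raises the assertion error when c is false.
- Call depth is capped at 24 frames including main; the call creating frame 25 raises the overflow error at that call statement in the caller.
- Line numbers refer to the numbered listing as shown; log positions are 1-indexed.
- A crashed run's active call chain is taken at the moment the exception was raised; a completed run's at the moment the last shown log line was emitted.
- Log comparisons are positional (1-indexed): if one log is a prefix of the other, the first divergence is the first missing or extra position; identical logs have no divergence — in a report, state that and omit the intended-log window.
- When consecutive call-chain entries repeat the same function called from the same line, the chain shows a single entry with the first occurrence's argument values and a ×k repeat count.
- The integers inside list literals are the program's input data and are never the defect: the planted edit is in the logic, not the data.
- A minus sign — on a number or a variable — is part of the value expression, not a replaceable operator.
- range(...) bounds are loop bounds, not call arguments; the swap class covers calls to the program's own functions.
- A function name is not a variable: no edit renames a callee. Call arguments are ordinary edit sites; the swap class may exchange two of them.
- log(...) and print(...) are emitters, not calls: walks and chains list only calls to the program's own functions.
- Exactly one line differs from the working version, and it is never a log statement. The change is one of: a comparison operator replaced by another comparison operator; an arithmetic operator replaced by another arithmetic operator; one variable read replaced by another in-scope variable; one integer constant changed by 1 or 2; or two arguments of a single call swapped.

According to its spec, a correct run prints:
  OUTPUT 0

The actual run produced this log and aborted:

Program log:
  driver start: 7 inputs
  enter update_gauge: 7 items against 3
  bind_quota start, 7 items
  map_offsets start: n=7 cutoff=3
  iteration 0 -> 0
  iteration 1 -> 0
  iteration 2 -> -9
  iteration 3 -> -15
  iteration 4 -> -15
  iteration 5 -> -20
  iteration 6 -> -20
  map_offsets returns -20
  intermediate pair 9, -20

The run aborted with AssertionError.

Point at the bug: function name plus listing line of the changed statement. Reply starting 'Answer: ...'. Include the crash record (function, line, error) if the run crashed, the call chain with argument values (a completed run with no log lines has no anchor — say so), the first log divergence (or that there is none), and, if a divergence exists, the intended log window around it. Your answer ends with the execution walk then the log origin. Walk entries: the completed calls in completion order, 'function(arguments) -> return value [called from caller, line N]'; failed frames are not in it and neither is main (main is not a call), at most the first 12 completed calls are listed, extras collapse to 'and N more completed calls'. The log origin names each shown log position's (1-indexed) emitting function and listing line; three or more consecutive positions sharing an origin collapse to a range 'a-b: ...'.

Answer: the defect is in map_offsets at line 14.
The tell: The log first diverges at position 7: the faulty run prints 'iteration 2 -> -9' where the working version prints 'iteration 2 -> 9'.
Crash: update_gauge, line 30, AssertionError.
Call chain: main -> update_gauge([3, 2, 9, 6, 2, 5, 3], 3) (called at line 37).
First divergence: position 7 — the shown line 'iteration 2 -> -9' should read 'iteration 2 -> 9'.
Intended log window:
  5: iteration 0 -> 0
  6: iteration 1 -> 0
  7: iteration 2 -> 9
  8: iteration 3 -> 15
Execution walk:
  bind_quota([3, 2, 9, 6, 2, 5, 3]) -> 9  [called from update_gauge, line 27]
  map_offsets([3, 2, 9, 6, 2, 5, 3], 3) -> -20  [called from update_gauge, line 28]
Log origin:
  1: emitted by main (line 36)
  2: emitted by update_gauge (line 26)
  3: emitted by bind_quota (line 2)
  4: emitted by map_offsets (line 10)
  5-11: emitted by map_offsets (line 15)
  12: emitted by map_offsets (line 16)
  13: emitted by update_gauge (line 29)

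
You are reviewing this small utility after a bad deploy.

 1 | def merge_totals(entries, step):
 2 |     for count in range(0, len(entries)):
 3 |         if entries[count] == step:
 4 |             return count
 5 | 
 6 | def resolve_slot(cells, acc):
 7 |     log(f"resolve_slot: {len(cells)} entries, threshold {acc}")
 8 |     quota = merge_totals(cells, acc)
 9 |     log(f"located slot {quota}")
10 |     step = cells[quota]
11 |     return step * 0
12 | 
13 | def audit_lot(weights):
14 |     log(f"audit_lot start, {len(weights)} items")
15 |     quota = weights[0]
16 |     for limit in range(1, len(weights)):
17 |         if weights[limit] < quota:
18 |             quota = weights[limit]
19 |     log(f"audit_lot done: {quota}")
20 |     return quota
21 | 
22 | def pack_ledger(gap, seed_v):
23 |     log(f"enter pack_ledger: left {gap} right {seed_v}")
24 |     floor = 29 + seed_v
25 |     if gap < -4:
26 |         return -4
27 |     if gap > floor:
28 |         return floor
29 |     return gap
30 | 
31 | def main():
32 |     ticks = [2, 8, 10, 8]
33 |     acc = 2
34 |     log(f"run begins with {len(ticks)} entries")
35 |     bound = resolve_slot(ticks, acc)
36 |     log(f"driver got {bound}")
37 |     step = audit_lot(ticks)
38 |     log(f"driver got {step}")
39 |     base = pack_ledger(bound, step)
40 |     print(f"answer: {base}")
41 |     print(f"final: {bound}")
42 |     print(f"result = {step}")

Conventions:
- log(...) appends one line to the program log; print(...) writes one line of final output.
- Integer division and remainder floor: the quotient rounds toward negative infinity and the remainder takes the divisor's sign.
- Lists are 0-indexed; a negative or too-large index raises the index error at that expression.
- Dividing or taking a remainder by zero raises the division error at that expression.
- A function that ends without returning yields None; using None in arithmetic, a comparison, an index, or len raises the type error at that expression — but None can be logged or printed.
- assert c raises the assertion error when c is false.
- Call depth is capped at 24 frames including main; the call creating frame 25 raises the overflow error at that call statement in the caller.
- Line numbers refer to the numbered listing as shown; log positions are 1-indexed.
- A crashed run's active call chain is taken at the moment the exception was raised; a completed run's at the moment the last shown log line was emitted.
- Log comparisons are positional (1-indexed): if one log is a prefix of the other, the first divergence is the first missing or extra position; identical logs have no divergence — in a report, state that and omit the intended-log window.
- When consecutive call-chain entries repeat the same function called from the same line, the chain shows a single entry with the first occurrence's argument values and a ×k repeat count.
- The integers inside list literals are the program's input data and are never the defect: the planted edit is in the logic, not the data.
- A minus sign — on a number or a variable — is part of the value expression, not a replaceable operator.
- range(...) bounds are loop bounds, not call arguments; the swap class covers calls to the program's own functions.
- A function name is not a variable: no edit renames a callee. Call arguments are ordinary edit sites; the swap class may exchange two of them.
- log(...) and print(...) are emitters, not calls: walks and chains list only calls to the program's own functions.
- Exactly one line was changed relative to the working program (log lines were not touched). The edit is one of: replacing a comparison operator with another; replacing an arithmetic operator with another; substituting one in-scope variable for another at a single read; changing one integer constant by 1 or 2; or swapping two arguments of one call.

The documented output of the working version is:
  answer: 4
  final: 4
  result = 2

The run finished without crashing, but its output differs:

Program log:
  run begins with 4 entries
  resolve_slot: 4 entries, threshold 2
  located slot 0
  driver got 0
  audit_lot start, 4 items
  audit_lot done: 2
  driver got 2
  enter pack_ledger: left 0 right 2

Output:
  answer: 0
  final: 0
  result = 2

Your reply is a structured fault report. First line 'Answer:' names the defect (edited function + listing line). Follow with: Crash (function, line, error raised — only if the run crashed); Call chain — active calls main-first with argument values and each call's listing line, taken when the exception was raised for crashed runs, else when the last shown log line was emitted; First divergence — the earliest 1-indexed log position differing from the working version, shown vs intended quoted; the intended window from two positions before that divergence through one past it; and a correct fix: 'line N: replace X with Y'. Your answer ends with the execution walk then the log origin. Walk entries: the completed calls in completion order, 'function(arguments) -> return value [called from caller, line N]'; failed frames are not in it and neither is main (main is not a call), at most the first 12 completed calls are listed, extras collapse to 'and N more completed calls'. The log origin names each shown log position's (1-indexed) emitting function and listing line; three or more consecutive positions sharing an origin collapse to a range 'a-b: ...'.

Answer: the defect is in resolve_slot at line 11.
Key observation: Position 4 is the first bad log line: 'driver got 0' should read 'driver got 4'.
Call chain: main -> pack_ledger(0, 2) (called at line 39).
First divergence: position 4 — the shown line 'driver got 0' should read 'driver got 4'.
Intended log window:
  2: resolve_slot: 4 entries, threshold 2
  3: located slot 0
  4: driver got 4
  5: audit_lot start, 4 items
Execution walk:
  merge_totals([2, 8, 10, 8], 2) -> 0  [called from resolve_slot, line 8]
  resolve_slot([2, 8, 10, 8], 2) -> 0  [called from main, line 35]
  audit_lot([2, 8, 10, 8]) -> 2  [called from main, line 37]
  pack_ledger(0, 2) -> 0  [called from main, line 39]
Log origin:
  1: logged in main at line 34
  2: logged in resolve_slot at line 7
  3: logged in resolve_slot at line 9
  4: logged in main at line 36
  5: logged in audit_lot at line 14
  6: logged in audit_lot at line 19
  7: logged in main at line 38
  8: logged in pack_ledger at line 23
A correct fix: line 11: replace `0` with `2`.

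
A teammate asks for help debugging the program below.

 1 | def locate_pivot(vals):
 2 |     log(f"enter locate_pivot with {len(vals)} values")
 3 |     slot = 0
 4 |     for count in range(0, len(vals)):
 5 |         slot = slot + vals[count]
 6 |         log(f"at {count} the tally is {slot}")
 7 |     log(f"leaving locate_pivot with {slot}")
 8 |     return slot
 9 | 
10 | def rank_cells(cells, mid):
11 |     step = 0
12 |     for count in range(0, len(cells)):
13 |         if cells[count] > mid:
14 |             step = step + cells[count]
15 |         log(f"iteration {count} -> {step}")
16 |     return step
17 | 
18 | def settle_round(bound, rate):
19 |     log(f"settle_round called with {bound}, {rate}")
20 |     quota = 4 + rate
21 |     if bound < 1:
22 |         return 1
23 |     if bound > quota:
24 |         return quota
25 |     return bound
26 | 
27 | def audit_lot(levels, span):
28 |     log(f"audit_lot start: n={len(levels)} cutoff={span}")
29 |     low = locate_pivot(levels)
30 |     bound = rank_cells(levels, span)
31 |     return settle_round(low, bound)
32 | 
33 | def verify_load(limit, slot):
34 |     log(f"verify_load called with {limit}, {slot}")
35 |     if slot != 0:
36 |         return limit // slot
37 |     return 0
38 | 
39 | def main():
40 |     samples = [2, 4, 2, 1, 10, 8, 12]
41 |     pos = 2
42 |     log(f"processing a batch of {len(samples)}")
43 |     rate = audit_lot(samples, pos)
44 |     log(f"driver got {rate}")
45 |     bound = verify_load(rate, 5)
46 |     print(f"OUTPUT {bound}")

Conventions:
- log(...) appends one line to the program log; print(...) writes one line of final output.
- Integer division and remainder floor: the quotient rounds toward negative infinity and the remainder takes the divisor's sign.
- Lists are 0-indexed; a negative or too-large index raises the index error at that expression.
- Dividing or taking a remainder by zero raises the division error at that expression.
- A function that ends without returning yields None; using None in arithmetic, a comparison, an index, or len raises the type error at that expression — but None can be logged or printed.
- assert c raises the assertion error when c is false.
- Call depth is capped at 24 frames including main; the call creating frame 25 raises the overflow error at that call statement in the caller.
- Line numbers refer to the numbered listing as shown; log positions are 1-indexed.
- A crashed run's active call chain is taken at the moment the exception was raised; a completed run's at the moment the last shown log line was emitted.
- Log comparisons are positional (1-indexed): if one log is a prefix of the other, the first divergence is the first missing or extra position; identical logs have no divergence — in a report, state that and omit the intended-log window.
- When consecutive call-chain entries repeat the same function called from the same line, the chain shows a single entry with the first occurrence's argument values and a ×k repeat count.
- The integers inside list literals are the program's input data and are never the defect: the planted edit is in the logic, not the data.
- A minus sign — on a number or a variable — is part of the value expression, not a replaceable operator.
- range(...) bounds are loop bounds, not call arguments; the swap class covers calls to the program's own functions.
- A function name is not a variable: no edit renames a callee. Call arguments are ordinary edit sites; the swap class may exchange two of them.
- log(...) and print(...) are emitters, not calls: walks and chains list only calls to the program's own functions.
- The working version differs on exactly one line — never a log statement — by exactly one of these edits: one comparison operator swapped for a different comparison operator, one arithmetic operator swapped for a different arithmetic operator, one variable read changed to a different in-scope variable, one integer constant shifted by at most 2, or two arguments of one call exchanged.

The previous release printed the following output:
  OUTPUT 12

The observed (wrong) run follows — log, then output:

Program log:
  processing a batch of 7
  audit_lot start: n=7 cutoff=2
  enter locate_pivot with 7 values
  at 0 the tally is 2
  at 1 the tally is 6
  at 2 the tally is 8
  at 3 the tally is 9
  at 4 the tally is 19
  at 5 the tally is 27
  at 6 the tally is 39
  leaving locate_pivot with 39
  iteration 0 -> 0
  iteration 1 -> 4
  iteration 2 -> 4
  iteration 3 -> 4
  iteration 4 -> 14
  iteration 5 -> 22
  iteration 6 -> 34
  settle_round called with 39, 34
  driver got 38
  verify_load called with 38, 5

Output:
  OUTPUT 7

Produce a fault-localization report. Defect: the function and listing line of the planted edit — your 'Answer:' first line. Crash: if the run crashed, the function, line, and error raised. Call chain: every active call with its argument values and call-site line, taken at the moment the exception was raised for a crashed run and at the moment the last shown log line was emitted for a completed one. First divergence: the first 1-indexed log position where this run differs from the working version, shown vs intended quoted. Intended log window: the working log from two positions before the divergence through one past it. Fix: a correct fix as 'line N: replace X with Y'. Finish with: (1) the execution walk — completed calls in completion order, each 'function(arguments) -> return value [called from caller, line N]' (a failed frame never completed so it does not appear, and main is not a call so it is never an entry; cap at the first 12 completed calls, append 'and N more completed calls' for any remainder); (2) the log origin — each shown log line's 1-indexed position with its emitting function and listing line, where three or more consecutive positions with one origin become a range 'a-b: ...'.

Answer: the defect is in main at line 45.
Key fact: Everything matches until log position 21, which reads 'verify_load called with 38, 5' in place of 'verify_load called with 38, 3'.
Call chain: main -> verify_load(38, 5) (called at line 45).
First divergence: position 21 — shown 'verify_load called with 38, 5', intended 'verify_load called with 38, 3'.
Intended log window:
  19: settle_round called with 39, 34
  20: driver got 38
  21: verify_load called with 38, 3
Execution walk:
  locate_pivot([2, 4, 2, 1, 10, 8, 12]) -> 39  [called from audit_lot, line 29]
  rank_cells([2, 4, 2, 1, 10, 8, 12], 2) -> 34  [called from audit_lot, line 30]
  settle_round(39, 34) -> 38  [called from audit_lot, line 31]
  audit_lot([2, 4, 2, 1, 10, 8, 12], 2) -> 38  [called from main, line 43]
  verify_load(38, 5) -> 7  [called from main, line 45]
Log origins:
  1: logged in main at line 42
  2: logged in audit_lot at line 28
  3: logged in locate_pivot at line 2
  4-10: logged in locate_pivot at line 6
  11: logged in locate_pivot at line 7
  12-18: logged in rank_cells at line 15
  19: logged in settle_round at line 19
  20: logged in main at line 44
  21: logged in verify_load at line 34
A correct fix: line 45: replace `5` with `3`.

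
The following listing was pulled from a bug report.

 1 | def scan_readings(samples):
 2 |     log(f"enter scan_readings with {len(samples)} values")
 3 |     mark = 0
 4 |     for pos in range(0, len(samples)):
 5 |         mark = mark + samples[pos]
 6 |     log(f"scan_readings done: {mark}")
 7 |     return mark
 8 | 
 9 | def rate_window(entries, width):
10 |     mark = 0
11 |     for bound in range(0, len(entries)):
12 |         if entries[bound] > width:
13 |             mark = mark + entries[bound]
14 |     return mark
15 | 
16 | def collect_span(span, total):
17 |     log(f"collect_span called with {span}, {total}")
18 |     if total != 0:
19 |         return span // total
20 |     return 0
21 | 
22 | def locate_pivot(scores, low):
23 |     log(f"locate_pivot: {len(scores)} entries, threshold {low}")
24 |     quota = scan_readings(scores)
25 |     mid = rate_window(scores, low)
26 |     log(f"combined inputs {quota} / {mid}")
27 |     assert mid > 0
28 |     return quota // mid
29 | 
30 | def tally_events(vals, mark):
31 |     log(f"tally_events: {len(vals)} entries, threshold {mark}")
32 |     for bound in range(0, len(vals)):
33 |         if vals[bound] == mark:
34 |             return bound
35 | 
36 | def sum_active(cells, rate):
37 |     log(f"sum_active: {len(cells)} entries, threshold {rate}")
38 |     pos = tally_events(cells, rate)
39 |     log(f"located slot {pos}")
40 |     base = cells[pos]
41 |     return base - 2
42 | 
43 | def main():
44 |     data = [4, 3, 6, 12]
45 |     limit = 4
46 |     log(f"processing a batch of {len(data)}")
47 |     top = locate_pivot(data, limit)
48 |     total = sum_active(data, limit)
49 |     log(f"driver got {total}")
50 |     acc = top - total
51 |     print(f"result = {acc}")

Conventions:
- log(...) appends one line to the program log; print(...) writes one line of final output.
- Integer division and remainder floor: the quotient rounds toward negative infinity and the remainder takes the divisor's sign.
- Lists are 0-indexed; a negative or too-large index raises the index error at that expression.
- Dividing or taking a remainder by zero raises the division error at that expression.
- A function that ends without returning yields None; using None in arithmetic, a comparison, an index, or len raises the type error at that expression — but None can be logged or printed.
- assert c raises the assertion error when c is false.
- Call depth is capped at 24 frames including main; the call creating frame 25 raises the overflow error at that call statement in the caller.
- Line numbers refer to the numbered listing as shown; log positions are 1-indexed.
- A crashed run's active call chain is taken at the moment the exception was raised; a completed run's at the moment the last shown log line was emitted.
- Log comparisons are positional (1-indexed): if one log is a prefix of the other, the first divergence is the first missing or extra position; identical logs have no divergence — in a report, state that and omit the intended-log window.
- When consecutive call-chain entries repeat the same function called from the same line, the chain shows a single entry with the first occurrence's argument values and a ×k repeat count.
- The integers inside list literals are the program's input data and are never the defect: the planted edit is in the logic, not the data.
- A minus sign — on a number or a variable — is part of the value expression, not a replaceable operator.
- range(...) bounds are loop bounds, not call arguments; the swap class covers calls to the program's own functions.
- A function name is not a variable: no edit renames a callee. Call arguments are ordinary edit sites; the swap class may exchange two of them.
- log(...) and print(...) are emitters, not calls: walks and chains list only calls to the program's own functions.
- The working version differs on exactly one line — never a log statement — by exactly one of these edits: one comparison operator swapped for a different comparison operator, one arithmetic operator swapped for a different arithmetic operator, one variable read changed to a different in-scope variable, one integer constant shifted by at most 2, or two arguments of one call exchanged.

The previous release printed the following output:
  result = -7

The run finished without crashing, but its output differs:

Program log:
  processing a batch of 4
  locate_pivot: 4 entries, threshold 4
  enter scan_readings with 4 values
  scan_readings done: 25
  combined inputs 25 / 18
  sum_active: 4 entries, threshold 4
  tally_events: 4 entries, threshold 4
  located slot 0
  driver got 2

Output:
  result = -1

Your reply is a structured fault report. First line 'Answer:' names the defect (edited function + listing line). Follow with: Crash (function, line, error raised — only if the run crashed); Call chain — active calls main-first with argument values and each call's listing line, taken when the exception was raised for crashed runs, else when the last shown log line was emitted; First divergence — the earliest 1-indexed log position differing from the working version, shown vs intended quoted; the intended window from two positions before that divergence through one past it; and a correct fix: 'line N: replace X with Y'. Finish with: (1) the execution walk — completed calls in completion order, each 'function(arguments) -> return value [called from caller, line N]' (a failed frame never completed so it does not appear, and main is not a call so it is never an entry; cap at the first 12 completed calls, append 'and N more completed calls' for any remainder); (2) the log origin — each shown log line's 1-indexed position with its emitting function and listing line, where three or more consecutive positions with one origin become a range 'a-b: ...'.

Answer: the defect is in sum_active at line 41.
Key observation: The earliest visible damage is log position 9 — 'driver got 2' rather than the intended 'driver got 8'.
Call chain: main.
First divergence: position 9 — the shown line 'driver got 2' should read 'driver got 8'.
Intended log window:
  7: tally_events: 4 entries, threshold 4
  8: located slot 0
  9: driver got 8
Execution walk:
  scan_readings([4, 3, 6, 12]) -> 25  [called from locate_pivot, line 24]
  rate_window([4, 3, 6, 12], 4) -> 18  [called from locate_pivot, line 25]
  locate_pivot([4, 3, 6, 12], 4) -> 1  [called from main, line 47]
  tally_events([4, 3, 6, 12], 4) -> 0  [called from sum_active, line 38]
  sum_active([4, 3, 6, 12], 4) -> 2  [called from main, line 48]
Log origins:
  1: from main, line 46
  2: from locate_pivot, line 23
  3: from scan_readings, line 2
  4: from scan_readings, line 6
  5: from locate_pivot, line 26
  6: from sum_active, line 37
  7: from tally_events, line 31
  8: from sum_active, line 39
  9: from main, line 49
A correct fix: line 41: replace `-` with `*`.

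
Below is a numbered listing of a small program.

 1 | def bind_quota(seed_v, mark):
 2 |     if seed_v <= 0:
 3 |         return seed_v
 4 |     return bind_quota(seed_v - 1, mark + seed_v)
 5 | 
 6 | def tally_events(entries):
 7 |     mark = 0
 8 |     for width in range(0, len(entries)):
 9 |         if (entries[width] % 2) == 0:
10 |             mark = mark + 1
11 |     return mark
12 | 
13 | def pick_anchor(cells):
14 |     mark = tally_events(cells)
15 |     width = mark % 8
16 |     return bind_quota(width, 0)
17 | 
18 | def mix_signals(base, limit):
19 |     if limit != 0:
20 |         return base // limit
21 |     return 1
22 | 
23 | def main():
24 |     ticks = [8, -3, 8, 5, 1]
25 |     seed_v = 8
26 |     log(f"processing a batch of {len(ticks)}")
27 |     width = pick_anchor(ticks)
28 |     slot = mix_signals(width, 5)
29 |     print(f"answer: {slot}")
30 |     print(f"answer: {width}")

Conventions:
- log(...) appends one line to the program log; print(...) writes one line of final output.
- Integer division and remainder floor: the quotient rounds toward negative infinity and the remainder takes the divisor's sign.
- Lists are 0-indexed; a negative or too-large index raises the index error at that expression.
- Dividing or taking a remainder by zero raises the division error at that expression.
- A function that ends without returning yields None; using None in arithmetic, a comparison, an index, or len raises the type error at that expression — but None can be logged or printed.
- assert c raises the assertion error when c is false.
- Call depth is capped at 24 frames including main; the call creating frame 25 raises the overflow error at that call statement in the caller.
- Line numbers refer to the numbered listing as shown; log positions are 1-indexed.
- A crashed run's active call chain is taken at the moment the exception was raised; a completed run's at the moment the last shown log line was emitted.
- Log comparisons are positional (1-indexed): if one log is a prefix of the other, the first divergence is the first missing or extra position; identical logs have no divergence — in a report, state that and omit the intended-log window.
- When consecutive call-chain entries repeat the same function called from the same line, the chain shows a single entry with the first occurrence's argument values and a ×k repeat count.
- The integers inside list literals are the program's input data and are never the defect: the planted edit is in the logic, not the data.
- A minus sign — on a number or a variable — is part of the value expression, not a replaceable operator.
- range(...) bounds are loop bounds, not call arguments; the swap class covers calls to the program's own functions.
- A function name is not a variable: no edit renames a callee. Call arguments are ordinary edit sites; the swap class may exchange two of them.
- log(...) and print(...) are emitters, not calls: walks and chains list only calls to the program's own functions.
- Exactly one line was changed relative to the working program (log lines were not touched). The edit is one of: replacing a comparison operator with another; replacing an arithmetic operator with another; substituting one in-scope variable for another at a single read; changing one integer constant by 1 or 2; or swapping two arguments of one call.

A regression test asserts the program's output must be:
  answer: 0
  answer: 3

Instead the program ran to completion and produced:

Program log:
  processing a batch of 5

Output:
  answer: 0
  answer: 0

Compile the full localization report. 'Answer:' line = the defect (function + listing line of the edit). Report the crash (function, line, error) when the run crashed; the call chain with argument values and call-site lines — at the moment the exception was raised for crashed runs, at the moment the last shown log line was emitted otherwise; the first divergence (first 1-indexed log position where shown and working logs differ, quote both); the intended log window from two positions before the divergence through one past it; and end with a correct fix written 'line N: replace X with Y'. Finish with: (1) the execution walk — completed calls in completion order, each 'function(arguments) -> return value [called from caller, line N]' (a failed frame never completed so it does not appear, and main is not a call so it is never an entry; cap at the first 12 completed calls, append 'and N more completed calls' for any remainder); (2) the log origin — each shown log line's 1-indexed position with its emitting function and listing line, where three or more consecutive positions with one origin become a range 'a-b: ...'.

Answer: the defect is in bind_quota at line 3.
Key observation: Every logged value matches the working version; the printed result is what differs.
Call chain: main.
First divergence: there is none — every log position agrees.
Execution walk:
  tally_events([8, -3, 8, 5, 1]) -> 2  [called from pick_anchor, line 14]
  bind_quota(0, 3) -> 0  [called from bind_quota, line 4]
  bind_quota(1, 2) -> 0  [called from bind_quota, line 4]
  bind_quota(2, 0) -> 0  [called from pick_anchor, line 16]
  pick_anchor([8, -3, 8, 5, 1]) -> 0  [called from main, line 27]
  mix_signals(0, 5) -> 0  [called from main, line 28]
Origin of each log line:
  1: emitted by main (line 26)
A correct fix: line 3: replace `seed_v` with `mark`.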